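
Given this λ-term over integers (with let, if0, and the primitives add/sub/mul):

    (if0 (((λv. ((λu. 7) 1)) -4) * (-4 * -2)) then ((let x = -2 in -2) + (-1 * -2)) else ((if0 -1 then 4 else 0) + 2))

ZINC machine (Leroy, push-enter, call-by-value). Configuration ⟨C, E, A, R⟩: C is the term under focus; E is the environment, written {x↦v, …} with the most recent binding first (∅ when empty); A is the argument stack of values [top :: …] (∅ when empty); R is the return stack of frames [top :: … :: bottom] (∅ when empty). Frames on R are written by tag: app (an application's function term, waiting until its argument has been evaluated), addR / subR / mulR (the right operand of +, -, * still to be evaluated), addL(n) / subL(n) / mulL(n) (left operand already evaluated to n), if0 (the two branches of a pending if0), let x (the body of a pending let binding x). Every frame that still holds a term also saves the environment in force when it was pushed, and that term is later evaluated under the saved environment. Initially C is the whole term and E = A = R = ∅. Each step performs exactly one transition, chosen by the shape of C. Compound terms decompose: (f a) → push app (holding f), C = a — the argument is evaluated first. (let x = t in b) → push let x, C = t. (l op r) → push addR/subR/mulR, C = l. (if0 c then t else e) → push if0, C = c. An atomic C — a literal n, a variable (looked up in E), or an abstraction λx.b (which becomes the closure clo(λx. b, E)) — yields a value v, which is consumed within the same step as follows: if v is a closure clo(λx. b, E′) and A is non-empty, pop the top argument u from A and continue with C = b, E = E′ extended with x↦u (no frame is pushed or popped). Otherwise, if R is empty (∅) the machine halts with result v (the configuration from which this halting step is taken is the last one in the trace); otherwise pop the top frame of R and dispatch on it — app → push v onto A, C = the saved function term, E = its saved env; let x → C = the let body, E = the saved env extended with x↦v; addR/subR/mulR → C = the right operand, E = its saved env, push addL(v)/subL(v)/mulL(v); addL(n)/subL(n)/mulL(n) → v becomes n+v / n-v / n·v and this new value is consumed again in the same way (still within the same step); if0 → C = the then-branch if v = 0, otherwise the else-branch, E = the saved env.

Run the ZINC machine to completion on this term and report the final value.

step 0: ⟨C=(if0 (((λv. ((λu. 7) 1)) -4) * (-4 * -2)) then ((let x = -2 in -2) + (-1 * -2)) else ((if0 -1 then 4 else 0) + 2)); E=∅; A=∅; R=∅⟩
step 1: ⟨C=(((λv. ((λu. 7) 1)) -4) * (-4 * -2)); E=∅; A=∅; R=[if0]⟩
step 2: ⟨C=((λv. ((λu. 7) 1)) -4); E=∅; A=∅; R=[mulR :: if0]⟩
step 3: ⟨C=-4; E=∅; A=∅; R=[app :: mulR :: if0]⟩
step 4: ⟨C=(λv. ((λu. 7) 1)); E=∅; A=[-4]; R=[mulR :: if0]⟩
step 5: ⟨C=((λu. 7) 1); E={v↦-4}; A=∅; R=[mulR :: if0]⟩
step 6: ⟨C=1; E={v↦-4}; A=∅; R=[app :: mulR :: if0]⟩
step 7: ⟨C=(λu. 7); E={v↦-4}; A=[1]; R=[mulR :: if0]⟩
step 8: ⟨C=7; E={u↦1, v↦-4}; A=∅; R=[mulR :: if0]⟩
step 9: ⟨C=(-4 * -2); E=∅; A=∅; R=[mulL(7) :: if0]⟩
step 10: ⟨C=-4; E=∅; A=∅; R=[mulR :: mulL(7) :: if0]⟩
step 11: ⟨C=-2; E=∅; A=∅; R=[mulL(-4) :: mulL(7) :: if0]⟩
step 12: ⟨C=((if0 -1 then 4 else 0) + 2); E=∅; A=∅; R=∅⟩
step 13: ⟨C=(if0 -1 then 4 else 0); E=∅; A=∅; R=[addR]⟩
step 14: ⟨C=-1; E=∅; A=∅; R=[if0 :: addR]⟩
step 15: ⟨C=0; E=∅; A=∅; R=[addR]⟩
step 16: ⟨C=2; E=∅; A=∅; R=[addL(0)]⟩
→ final value 2

Answer: 2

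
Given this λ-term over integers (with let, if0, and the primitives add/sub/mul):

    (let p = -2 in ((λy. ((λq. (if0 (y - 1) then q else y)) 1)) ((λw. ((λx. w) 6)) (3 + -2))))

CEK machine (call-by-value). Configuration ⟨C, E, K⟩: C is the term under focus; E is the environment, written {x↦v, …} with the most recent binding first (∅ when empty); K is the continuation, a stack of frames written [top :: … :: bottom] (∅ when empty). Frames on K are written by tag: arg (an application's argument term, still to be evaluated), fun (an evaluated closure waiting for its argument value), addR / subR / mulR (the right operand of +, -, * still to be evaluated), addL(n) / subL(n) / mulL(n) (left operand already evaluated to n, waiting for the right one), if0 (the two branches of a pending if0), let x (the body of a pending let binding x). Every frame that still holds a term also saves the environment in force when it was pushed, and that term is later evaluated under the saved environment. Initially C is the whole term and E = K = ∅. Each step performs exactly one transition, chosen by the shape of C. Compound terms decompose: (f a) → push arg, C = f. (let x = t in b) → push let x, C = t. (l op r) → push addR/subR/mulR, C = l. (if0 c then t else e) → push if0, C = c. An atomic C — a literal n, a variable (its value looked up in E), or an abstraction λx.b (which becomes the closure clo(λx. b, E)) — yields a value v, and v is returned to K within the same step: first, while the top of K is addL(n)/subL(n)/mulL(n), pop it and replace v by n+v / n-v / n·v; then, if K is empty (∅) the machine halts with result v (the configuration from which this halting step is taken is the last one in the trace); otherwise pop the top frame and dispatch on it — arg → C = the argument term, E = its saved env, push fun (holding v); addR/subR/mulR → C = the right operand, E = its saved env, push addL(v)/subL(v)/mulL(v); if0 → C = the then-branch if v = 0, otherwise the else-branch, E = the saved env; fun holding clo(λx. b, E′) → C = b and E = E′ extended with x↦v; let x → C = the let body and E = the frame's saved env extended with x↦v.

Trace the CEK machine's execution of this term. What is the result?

[0] <C=(let p = -2 in ((λy. ((λq. (if0 (y - 1) then q else y)) 1)) ((λw. ((λx. w) 6)) (3 + -2)))), E=∅, K=∅>
[1] <C=-2, E=∅, K=[let p]>
[2] <C=((λy. ((λq. (if0 (y - 1) then q else y)) 1)) ((λw. ((λx. w) 6)) (3 + -2))), E={p↦-2}, K=∅>
[3] <C=(λy. ((λq. (if0 (y - 1) then q else y)) 1)), E={p↦-2}, K=[arg]>
[4] <C=((λw. ((λx. w) 6)) (3 + -2)), E={p↦-2}, K=[fun]>
[5] <C=(λw. ((λx. w) 6)), E={p↦-2}, K=[arg :: fun]>
[6] <C=(3 + -2), E={p↦-2}, K=[fun :: fun]>
[7] <C=3, E={p↦-2}, K=[addR :: fun :: fun]>
[8] <C=-2, E={p↦-2}, K=[addL(3) :: fun :: fun]>
[9] <C=((λx. w) 6), E={w↦1, p↦-2}, K=[fun]>
[10] <C=(λx. w), E={w↦1, p↦-2}, K=[arg :: fun]>
[11] <C=6, E={w↦1, p↦-2}, K=[fun :: fun]>
[12] <C=w, E={x↦6, w↦1, p↦-2}, K=[fun]>
[13] <C=((λq. (if0 (y - 1) then q else y)) 1), E={y↦1, p↦-2}, K=∅>
[14] <C=(λq. (if0 (y - 1) then q else y)), E={y↦1, p↦-2}, K=[arg]>
[15] <C=1, E={y↦1, p↦-2}, K=[fun]>
[16] <C=(if0 (y - 1) then q else y), E={q↦1, y↦1, p↦-2}, K=∅>
[17] <C=(y - 1), E={q↦1, y↦1, p↦-2}, K=[if0]>
[18] <C=y, E={q↦1, y↦1, p↦-2}, K=[subR :: if0]>
[19] <C=1, E={q↦1, y↦1, p↦-2}, K=[subL(1) :: if0]>
[20] <C=q, E={q↦1, y↦1, p↦-2}, K=∅>
→ final value 1

Answer: 1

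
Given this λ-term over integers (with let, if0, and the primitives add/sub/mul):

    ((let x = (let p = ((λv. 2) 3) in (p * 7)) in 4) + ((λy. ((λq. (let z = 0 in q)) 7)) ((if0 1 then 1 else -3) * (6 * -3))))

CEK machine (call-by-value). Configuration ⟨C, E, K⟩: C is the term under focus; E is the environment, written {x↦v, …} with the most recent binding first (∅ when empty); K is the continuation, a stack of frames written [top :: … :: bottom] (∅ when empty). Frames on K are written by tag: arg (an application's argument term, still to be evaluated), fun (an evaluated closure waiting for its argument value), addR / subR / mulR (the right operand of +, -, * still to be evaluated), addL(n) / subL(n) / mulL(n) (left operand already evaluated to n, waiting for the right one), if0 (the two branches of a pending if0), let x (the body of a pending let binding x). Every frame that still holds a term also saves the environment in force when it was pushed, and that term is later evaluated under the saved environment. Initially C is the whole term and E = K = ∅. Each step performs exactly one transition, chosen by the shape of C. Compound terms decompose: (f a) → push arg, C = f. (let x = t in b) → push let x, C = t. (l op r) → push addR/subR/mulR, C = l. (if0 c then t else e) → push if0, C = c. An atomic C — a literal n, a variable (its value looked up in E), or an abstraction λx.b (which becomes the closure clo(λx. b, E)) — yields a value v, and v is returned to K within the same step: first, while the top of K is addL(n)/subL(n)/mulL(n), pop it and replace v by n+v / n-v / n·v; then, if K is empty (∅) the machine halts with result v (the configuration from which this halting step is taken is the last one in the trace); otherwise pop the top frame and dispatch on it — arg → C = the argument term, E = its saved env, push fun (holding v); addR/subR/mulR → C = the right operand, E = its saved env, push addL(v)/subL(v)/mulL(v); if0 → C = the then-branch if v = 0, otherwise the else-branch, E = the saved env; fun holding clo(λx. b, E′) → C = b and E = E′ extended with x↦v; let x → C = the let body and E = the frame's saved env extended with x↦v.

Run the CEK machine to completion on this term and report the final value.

Answer: 11

Machine steps:
[0] [C=((let x = (let p = ((λv. 2) 3) in (p * 7)) in 4) + ((λy. ((λq. (let z = 0 in q)) 7)) ((if0 1 then 1 else -3) * (6 * -3)))) | E=∅ | K=∅]
[1] [C=(let x = (let p = ((λv. 2) 3) in (p * 7)) in 4) | E=∅ | K=[addR]]
[2] [C=(let p = ((λv. 2) 3) in (p * 7)) | E=∅ | K=[let x :: addR]]
[3] [C=((λv. 2) 3) | E=∅ | K=[let p :: let x :: addR]]
[4] [C=(λv. 2) | E=∅ | K=[arg :: let p :: let x :: addR]]
[5] [C=3 | E=∅ | K=[fun :: let p :: let x :: addR]]
[6] [C=2 | E={v↦3} | K=[let p :: let x :: addR]]
[7] [C=(p * 7) | E={p↦2} | K=[let x :: addR]]
[8] [C=p | E={p↦2} | K=[mulR :: let x :: addR]]
[9] [C=7 | E={p↦2} | K=[mulL(2) :: let x :: addR]]
[10] [C=4 | E={x↦14} | K=[addR]]
[11] [C=((λy. ((λq. (let z = 0 in q)) 7)) ((if0 1 then 1 else -3) * (6 * -3))) | E=∅ | K=[addL(4)]]
[12] [C=(λy. ((λq. (let z = 0 in q)) 7)) | E=∅ | K=[arg :: addL(4)]]
[13] [C=((if0 1 then 1 else -3) * (6 * -3)) | E=∅ | K=[fun :: addL(4)]]
[14] [C=(if0 1 then 1 else -3) | E=∅ | K=[mulR :: fun :: addL(4)]]
[15] [C=1 | E=∅ | K=[if0 :: mulR :: fun :: addL(4)]]
[16] [C=-3 | E=∅ | K=[mulR :: fun :: addL(4)]]
[17] [C=(6 * -3) | E=∅ | K=[mulL(-3) :: fun :: addL(4)]]
[18] [C=6 | E=∅ | K=[mulR :: mulL(-3) :: fun :: addL(4)]]
[19] [C=-3 | E=∅ | K=[mulL(6) :: mulL(-3) :: fun :: addL(4)]]
[20] [C=((λq. (let z = 0 in q)) 7) | E={y↦54} | K=[addL(4)]]
[21] [C=(λq. (let z = 0 in q)) | E={y↦54} | K=[arg :: addL(4)]]
[22] [C=7 | E={y↦54} | K=[fun :: addL(4)]]
[23] [C=(let z = 0 in q) | E={q↦7, y↦54} | K=[addL(4)]]
[24] [C=0 | E={q↦7, y↦54} | K=[let z :: addL(4)]]
[25] [C=q | E={z↦0, q↦7, y↦54} | K=[addL(4)]]
→ final value 11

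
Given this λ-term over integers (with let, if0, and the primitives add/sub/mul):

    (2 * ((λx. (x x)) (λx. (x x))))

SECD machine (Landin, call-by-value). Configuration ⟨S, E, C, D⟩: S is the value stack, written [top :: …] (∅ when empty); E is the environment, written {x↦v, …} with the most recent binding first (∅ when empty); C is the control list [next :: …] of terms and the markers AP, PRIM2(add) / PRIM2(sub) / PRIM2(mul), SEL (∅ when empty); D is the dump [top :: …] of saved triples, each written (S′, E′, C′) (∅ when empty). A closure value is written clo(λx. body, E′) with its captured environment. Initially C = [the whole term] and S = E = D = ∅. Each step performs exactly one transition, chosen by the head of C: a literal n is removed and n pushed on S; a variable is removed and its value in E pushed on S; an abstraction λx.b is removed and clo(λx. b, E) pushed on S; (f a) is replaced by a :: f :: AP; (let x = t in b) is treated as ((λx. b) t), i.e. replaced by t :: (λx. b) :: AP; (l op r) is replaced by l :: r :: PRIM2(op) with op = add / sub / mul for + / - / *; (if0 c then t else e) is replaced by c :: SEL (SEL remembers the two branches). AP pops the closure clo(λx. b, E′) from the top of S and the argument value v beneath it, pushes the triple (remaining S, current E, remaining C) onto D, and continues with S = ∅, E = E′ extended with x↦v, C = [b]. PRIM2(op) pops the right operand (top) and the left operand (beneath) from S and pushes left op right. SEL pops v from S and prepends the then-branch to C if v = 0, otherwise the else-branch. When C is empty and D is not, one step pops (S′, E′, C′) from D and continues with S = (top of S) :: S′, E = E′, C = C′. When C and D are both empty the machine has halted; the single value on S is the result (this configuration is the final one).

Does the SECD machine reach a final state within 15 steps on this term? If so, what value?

Answer: DIVERGES (no final state within 15 steps)

Execution trace:
step 0: <S=∅, E=∅, C=[(2 * ((λx. (x x)) (λx. (x x))))], D=∅>
step 1: <S=∅, E=∅, C=[2 :: ((λx. (x x)) (λx. (x x))) :: PRIM2(mul)], D=∅>
step 2: <S=[2], E=∅, C=[((λx. (x x)) (λx. (x x))) :: PRIM2(mul)], D=∅>
step 3: <S=[2], E=∅, C=[(λx. (x x)) :: (λx. (x x)) :: AP :: PRIM2(mul)], D=∅>
step 4: <S=[clo(λx. (x x), ∅) :: 2], E=∅, C=[(λx. (x x)) :: AP :: PRIM2(mul)], D=∅>
step 5: <S=[clo(λx. (x x), ∅) :: clo(λx. (x x), ∅) :: 2], E=∅, C=[AP :: PRIM2(mul)], D=∅>
step 6: <S=∅, E={x↦clo(λx. (x x), ∅)}, C=[(x x)], D=[([2], ∅, [PRIM2(mul)])]>
step 7: <S=∅, E={x↦clo(λx. (x x), ∅)}, C=[x :: x :: AP], D=[([2], ∅, [PRIM2(mul)])]>
step 8: <S=[clo(λx. (x x), ∅)], E={x↦clo(λx. (x x), ∅)}, C=[x :: AP], D=[([2], ∅, [PRIM2(mul)])]>
step 9: <S=[clo(λx. (x x), ∅) :: clo(λx. (x x), ∅)], E={x↦clo(λx. (x x), ∅)}, C=[AP], D=[([2], ∅, [PRIM2(mul)])]>
step 10: <S=∅, E={x↦clo(λx. (x x), ∅)}, C=[(x x)], D=[(∅, {x↦clo(λx. (x x), ∅)}, ∅) :: ([2], ∅, [PRIM2(mul)])]>
step 11: <S=∅, E={x↦clo(λx. (x x), ∅)}, C=[x :: x :: AP], D=[(∅, {x↦clo(λx. (x x), ∅)}, ∅) :: ([2], ∅, [PRIM2(mul)])]>
step 12: <S=[clo(λx. (x x), ∅)], E={x↦clo(λx. (x x), ∅)}, C=[x :: AP], D=[(∅, {x↦clo(λx. (x x), ∅)}, ∅) :: ([2], ∅, [PRIM2(mul)])]>
step 13: <S=[clo(λx. (x x), ∅) :: clo(λx. (x x), ∅)], E={x↦clo(λx. (x x), ∅)}, C=[AP], D=[(∅, {x↦clo(λx. (x x), ∅)}, ∅) :: ([2], ∅, [PRIM2(mul)])]>
step 14: <S=∅, E={x↦clo(λx. (x x), ∅)}, C=[(x x)], D=[(∅, {x↦clo(λx. (x x), ∅)}, ∅) :: (∅, {x↦clo(λx. (x x), ∅)}, ∅) :: ([2], ∅, [PRIM2(mul)])]>
step 15: <S=∅, E={x↦clo(λx. (x x), ∅)}, C=[x :: x :: AP], D=[(∅, {x↦clo(λx. (x x), ∅)}, ∅) :: (∅, {x↦clo(λx. (x x), ∅)}, ∅) :: ([2], ∅, [PRIM2(mul)])]>
→ 15 transitions taken and the configuration is still not final: no result within 15 steps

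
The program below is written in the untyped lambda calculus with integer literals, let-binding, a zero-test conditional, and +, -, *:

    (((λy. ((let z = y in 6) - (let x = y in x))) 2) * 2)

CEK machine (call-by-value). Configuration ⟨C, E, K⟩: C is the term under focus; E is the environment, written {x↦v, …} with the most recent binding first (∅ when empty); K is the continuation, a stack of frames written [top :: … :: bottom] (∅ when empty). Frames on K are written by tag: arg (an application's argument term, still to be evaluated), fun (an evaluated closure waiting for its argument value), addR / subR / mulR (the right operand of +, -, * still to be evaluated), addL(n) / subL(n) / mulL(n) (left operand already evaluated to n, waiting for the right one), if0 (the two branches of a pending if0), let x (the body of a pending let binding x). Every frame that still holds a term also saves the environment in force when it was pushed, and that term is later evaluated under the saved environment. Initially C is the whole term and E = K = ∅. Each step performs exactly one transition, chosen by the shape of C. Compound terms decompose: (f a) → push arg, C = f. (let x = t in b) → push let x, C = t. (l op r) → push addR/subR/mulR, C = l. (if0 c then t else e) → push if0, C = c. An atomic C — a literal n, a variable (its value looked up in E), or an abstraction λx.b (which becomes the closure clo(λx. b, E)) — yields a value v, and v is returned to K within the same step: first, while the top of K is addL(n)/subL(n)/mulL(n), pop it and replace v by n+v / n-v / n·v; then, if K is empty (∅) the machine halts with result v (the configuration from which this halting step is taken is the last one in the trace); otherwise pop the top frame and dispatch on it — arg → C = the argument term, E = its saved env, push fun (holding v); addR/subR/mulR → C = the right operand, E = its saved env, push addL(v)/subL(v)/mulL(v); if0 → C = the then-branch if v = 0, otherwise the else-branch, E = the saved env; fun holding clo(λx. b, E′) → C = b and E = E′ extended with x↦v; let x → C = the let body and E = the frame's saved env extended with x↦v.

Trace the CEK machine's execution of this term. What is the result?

Answer: 8

Machine steps:
step 0: ⟨C=(((λy. ((let z = y in 6) - (let x = y in x))) 2) * 2); E=∅; K=∅⟩
step 1: ⟨C=((λy. ((let z = y in 6) - (let x = y in x))) 2); E=∅; K=[mulR]⟩
step 2: ⟨C=(λy. ((let z = y in 6) - (let x = y in x))); E=∅; K=[arg :: mulR]⟩
step 3: ⟨C=2; E=∅; K=[fun :: mulR]⟩
step 4: ⟨C=((let z = y in 6) - (let x = y in x)); E={y↦2}; K=[mulR]⟩
step 5: ⟨C=(let z = y in 6); E={y↦2}; K=[subR :: mulR]⟩
step 6: ⟨C=y; E={y↦2}; K=[let z :: subR :: mulR]⟩
step 7: ⟨C=6; E={z↦2, y↦2}; K=[subR :: mulR]⟩
step 8: ⟨C=(let x = y in x); E={y↦2}; K=[subL(6) :: mulR]⟩
step 9: ⟨C=y; E={y↦2}; K=[let x :: subL(6) :: mulR]⟩
step 10: ⟨C=x; E={x↦2, y↦2}; K=[subL(6) :: mulR]⟩
step 11: ⟨C=2; E=∅; K=[mulL(4)]⟩
→ final value 8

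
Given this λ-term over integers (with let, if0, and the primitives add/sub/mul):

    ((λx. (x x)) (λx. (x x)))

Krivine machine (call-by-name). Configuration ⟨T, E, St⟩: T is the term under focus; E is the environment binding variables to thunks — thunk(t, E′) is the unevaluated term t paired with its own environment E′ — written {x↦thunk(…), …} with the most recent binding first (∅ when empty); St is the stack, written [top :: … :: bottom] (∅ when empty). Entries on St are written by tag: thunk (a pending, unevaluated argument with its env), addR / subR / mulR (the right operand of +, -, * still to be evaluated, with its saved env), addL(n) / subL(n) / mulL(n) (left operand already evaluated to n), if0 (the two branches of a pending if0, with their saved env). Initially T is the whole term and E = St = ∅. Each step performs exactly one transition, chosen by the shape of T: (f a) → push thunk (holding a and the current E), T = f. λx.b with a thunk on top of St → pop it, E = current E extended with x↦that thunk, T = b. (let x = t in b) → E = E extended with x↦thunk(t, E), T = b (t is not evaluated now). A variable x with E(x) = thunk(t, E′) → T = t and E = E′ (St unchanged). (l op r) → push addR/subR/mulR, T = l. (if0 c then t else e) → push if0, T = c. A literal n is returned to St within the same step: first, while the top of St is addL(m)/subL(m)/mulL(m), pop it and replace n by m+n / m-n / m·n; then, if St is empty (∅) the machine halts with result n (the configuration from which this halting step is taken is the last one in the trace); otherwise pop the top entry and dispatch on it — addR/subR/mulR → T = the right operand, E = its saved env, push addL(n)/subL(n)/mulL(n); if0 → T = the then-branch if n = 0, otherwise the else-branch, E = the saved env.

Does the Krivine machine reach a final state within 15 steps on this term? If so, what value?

[0] <T=((λx. (x x)) (λx. (x x))), E=∅, St=∅>
[1] <T=(λx. (x x)), E=∅, St=[thunk]>
[2] <T=(x x), E={x↦thunk((λx. (x x)), ∅)}, St=∅>
[3] <T=x, E={x↦thunk((λx. (x x)), ∅)}, St=[thunk]>
[4] <T=(λx. (x x)), E=∅, St=[thunk]>
[5] <T=(x x), E={x↦thunk(x, {x↦thunk((λx. (x x)), ∅)})}, St=∅>
[6] <T=x, E={x↦thunk(x, {x↦thunk((λx. (x x)), ∅)})}, St=[thunk]>
[7] <T=x, E={x↦thunk((λx. (x x)), ∅)}, St=[thunk]>
[8] <T=(λx. (x x)), E=∅, St=[thunk]>
[9] <T=(x x), E={x↦thunk(x, {x↦thunk(x, {x↦thunk((λx. (x x)), ∅)})})}, St=∅>
[10] <T=x, E={x↦thunk(x, {x↦thunk(x, {x↦thunk((λx. (x x)), ∅)})})}, St=[thunk]>
[11] <T=x, E={x↦thunk(x, {x↦thunk((λx. (x x)), ∅)})}, St=[thunk]>
[12] <T=x, E={x↦thunk((λx. (x x)), ∅)}, St=[thunk]>
[13] <T=(λx. (x x)), E=∅, St=[thunk]>
[14] <T=(x x), E={x↦thunk(x, {x↦thunk(x, {x↦thunk(x, {x↦thunk((λx. (x x)), ∅)})})})}, St=∅>
[15] <T=x, E={x↦thunk(x, {x↦thunk(x, {x↦thunk(x, {x↦thunk((λx. (x x)), ∅)})})})}, St=[thunk]>
→ 15 transitions taken and the configuration is still not final: no result within 15 steps

Answer: DIVERGES (no final state within 15 steps)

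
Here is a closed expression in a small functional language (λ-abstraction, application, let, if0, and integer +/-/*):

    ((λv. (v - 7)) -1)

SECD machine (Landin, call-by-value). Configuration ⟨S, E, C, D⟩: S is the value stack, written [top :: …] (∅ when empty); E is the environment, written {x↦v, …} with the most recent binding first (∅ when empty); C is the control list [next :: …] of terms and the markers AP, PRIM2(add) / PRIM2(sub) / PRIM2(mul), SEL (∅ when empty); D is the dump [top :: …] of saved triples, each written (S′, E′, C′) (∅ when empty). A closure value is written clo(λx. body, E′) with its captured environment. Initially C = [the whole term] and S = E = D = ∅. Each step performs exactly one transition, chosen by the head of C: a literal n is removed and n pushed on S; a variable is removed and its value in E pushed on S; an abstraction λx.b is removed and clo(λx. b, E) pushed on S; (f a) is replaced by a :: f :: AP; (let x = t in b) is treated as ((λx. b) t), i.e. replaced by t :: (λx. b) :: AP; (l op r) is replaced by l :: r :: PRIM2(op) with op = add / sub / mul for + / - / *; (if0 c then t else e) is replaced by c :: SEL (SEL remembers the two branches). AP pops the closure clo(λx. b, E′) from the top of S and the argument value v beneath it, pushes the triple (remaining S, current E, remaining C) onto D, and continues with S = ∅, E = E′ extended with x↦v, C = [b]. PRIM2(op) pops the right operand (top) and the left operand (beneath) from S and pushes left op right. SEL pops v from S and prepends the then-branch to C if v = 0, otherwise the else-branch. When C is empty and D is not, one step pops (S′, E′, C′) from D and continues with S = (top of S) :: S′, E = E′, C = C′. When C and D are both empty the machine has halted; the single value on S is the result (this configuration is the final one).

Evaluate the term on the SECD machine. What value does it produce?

step 0: [S=∅ | E=∅ | C=[((λv. (v - 7)) -1)] | D=∅]
step 1: [S=∅ | E=∅ | C=[-1 :: (λv. (v - 7)) :: AP] | D=∅]
step 2: [S=[-1] | E=∅ | C=[(λv. (v - 7)) :: AP] | D=∅]
step 3: [S=[clo(λv. (v - 7), ∅) :: -1] | E=∅ | C=[AP] | D=∅]
step 4: [S=∅ | E={v↦-1} | C=[(v - 7)] | D=[(∅, ∅, ∅)]]
step 5: [S=∅ | E={v↦-1} | C=[v :: 7 :: PRIM2(sub)] | D=[(∅, ∅, ∅)]]
step 6: [S=[-1] | E={v↦-1} | C=[7 :: PRIM2(sub)] | D=[(∅, ∅, ∅)]]
step 7: [S=[7 :: -1] | E={v↦-1} | C=[PRIM2(sub)] | D=[(∅, ∅, ∅)]]
step 8: [S=[-8] | E={v↦-1} | C=∅ | D=[(∅, ∅, ∅)]]
step 9: [S=[-8] | E=∅ | C=∅ | D=∅]
→ final value -8

Answer: -8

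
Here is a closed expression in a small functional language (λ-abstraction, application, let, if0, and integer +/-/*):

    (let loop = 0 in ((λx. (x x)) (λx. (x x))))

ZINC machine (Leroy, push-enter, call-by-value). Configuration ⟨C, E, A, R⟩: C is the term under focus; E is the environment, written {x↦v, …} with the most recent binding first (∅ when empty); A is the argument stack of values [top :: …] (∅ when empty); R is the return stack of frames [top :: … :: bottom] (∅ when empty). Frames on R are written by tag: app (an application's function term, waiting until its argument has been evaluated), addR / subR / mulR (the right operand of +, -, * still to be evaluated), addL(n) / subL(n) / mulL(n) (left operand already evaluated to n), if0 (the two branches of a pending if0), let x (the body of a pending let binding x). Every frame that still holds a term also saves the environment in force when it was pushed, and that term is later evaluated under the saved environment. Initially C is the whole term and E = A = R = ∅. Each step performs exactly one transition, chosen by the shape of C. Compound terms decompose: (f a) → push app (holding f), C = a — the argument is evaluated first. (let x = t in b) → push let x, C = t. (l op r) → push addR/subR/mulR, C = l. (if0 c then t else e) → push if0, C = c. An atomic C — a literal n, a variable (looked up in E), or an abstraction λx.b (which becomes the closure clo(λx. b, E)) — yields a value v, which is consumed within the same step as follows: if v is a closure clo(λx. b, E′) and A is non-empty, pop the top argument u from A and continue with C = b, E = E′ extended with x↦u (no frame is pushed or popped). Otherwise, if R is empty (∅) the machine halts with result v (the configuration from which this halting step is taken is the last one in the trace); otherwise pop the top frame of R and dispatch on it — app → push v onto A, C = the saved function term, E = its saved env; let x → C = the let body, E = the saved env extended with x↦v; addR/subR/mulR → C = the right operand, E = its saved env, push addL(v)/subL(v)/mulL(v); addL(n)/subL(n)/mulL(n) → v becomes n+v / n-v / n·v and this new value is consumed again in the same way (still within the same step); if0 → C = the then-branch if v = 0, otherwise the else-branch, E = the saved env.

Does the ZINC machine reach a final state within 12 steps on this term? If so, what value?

t=0: [C=(let loop = 0 in ((λx. (x x)) (λx. (x x)))) | E=∅ | A=∅ | R=∅]
t=1: [C=0 | E=∅ | A=∅ | R=[let loop]]
t=2: [C=((λx. (x x)) (λx. (x x))) | E={loop↦0} | A=∅ | R=∅]
t=3: [C=(λx. (x x)) | E={loop↦0} | A=∅ | R=[app]]
t=4: [C=(λx. (x x)) | E={loop↦0} | A=[clo(λx. (x x), {loop↦0})] | R=∅]
t=5: [C=(x x) | E={x↦clo(λx. (x x), {loop↦0}), loop↦0} | A=∅ | R=∅]
t=6: [C=x | E={x↦clo(λx. (x x), {loop↦0}), loop↦0} | A=∅ | R=[app]]
t=7: [C=x | E={x↦clo(λx. (x x), {loop↦0}), loop↦0} | A=[clo(λx. (x x), {loop↦0})] | R=∅]
… configuration repeats with period 3 (steps 5–7 recur indefinitely) …

Answer: DIVERGES (no final state within 12 steps)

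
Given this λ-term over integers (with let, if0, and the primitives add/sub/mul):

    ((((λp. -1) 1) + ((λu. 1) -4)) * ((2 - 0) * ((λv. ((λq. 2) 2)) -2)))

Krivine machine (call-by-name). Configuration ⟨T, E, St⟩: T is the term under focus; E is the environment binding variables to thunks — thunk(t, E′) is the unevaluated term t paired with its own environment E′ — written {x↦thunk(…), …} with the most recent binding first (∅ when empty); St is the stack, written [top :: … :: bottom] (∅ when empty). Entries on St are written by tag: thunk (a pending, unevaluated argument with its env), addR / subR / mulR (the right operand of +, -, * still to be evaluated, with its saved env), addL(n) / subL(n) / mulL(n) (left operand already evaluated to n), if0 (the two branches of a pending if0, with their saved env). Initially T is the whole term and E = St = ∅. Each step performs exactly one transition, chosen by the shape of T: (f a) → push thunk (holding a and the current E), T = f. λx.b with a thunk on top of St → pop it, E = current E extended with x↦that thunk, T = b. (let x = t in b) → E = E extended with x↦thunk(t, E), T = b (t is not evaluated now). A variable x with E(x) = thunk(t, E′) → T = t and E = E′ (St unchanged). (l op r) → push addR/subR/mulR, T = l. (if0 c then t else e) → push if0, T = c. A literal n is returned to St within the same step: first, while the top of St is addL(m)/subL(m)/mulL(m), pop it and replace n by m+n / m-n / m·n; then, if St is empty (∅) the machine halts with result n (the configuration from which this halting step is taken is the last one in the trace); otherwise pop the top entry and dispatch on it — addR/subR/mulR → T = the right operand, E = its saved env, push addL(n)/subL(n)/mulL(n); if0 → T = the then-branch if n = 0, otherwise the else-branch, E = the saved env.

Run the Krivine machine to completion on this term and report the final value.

Answer: 0

Derivation:
0. ⟨T=((((λp. -1) 1) + ((λu. 1) -4)) * ((2 - 0) * ((λv. ((λq. 2) 2)) -2))); E=∅; St=∅⟩
1. ⟨T=(((λp. -1) 1) + ((λu. 1) -4)); E=∅; St=[mulR]⟩
2. ⟨T=((λp. -1) 1); E=∅; St=[addR :: mulR]⟩
3. ⟨T=(λp. -1); E=∅; St=[thunk :: addR :: mulR]⟩
4. ⟨T=-1; E={p↦thunk(1, ∅)}; St=[addR :: mulR]⟩
5. ⟨T=((λu. 1) -4); E=∅; St=[addL(-1) :: mulR]⟩
6. ⟨T=(λu. 1); E=∅; St=[thunk :: addL(-1) :: mulR]⟩
7. ⟨T=1; E={u↦thunk(-4, ∅)}; St=[addL(-1) :: mulR]⟩
8. ⟨T=((2 - 0) * ((λv. ((λq. 2) 2)) -2)); E=∅; St=[mulL(0)]⟩
9. ⟨T=(2 - 0); E=∅; St=[mulR :: mulL(0)]⟩
10. ⟨T=2; E=∅; St=[subR :: mulR :: mulL(0)]⟩
11. ⟨T=0; E=∅; St=[subL(2) :: mulR :: mulL(0)]⟩
12. ⟨T=((λv. ((λq. 2) 2)) -2); E=∅; St=[mulL(2) :: mulL(0)]⟩
13. ⟨T=(λv. ((λq. 2) 2)); E=∅; St=[thunk :: mulL(2) :: mulL(0)]⟩
14. ⟨T=((λq. 2) 2); E={v↦thunk(-2, ∅)}; St=[mulL(2) :: mulL(0)]⟩
15. ⟨T=(λq. 2); E={v↦thunk(-2, ∅)}; St=[thunk :: mulL(2) :: mulL(0)]⟩
16. ⟨T=2; E={q↦thunk(2, {v↦thunk(-2, ∅)}), v↦thunk(-2, ∅)}; St=[mulL(2) :: mulL(0)]⟩
→ final value 0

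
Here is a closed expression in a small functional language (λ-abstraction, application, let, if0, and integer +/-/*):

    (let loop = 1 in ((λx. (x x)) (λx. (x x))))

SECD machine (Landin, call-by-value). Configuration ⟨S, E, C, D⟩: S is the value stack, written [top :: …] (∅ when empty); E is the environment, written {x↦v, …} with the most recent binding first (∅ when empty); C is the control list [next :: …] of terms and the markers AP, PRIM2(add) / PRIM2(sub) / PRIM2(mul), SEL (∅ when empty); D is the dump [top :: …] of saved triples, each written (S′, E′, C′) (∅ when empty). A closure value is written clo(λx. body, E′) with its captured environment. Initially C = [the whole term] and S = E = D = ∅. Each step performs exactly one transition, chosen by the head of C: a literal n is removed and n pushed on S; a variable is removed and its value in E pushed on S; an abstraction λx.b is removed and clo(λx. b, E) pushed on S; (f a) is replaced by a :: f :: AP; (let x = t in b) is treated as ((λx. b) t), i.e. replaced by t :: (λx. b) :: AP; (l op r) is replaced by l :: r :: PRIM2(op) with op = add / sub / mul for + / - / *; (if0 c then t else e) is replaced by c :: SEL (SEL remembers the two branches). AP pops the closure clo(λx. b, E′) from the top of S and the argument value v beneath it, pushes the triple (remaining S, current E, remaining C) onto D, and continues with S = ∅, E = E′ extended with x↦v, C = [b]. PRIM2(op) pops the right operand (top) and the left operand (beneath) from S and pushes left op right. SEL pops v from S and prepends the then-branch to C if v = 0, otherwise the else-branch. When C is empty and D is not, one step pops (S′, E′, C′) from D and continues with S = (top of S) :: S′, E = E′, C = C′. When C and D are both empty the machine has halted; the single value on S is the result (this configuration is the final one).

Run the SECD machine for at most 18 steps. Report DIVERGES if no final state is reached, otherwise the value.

[0] ⟨S=∅; E=∅; C=[(let loop = 1 in ((λx. (x x)) (λx. (x x))))]; D=∅⟩
[1] ⟨S=∅; E=∅; C=[1 :: (λloop. ((λx. (x x)) (λx. (x x)))) :: AP]; D=∅⟩
[2] ⟨S=[1]; E=∅; C=[(λloop. ((λx. (x x)) (λx. (x x)))) :: AP]; D=∅⟩
[3] ⟨S=[clo(λloop. ((λx. (x x)) (λx. (x x))), ∅) :: 1]; E=∅; C=[AP]; D=∅⟩
[4] ⟨S=∅; E={loop↦1}; C=[((λx. (x x)) (λx. (x x)))]; D=[(∅, ∅, ∅)]⟩
[5] ⟨S=∅; E={loop↦1}; C=[(λx. (x x)) :: (λx. (x x)) :: AP]; D=[(∅, ∅, ∅)]⟩
[6] ⟨S=[clo(λx. (x x), {loop↦1})]; E={loop↦1}; C=[(λx. (x x)) :: AP]; D=[(∅, ∅, ∅)]⟩
[7] ⟨S=[clo(λx. (x x), {loop↦1}) :: clo(λx. (x x), {loop↦1})]; E={loop↦1}; C=[AP]; D=[(∅, ∅, ∅)]⟩
[8] ⟨S=∅; E={x↦clo(λx. (x x), {loop↦1}), loop↦1}; C=[(x x)]; D=[(∅, {loop↦1}, ∅) :: (∅, ∅, ∅)]⟩
[9] ⟨S=∅; E={x↦clo(λx. (x x), {loop↦1}), loop↦1}; C=[x :: x :: AP]; D=[(∅, {loop↦1}, ∅) :: (∅, ∅, ∅)]⟩
[10] ⟨S=[clo(λx. (x x), {loop↦1})]; E={x↦clo(λx. (x x), {loop↦1}), loop↦1}; C=[x :: AP]; D=[(∅, {loop↦1}, ∅) :: (∅, ∅, ∅)]⟩
[11] ⟨S=[clo(λx. (x x), {loop↦1}) :: clo(λx. (x x), {loop↦1})]; E={x↦clo(λx. (x x), {loop↦1}), loop↦1}; C=[AP]; D=[(∅, {loop↦1}, ∅) :: (∅, ∅, ∅)]⟩
[12] ⟨S=∅; E={x↦clo(λx. (x x), {loop↦1}), loop↦1}; C=[(x x)]; D=[(∅, {x↦clo(λx. (x x), {loop↦1}), loop↦1}, ∅) :: (∅, {loop↦1}, ∅) :: (∅, ∅, ∅)]⟩
[13] ⟨S=∅; E={x↦clo(λx. (x x), {loop↦1}), loop↦1}; C=[x :: x :: AP]; D=[(∅, {x↦clo(λx. (x x), {loop↦1}), loop↦1}, ∅) :: (∅, {loop↦1}, ∅) :: (∅, ∅, ∅)]⟩
[14] ⟨S=[clo(λx. (x x), {loop↦1})]; E={x↦clo(λx. (x x), {loop↦1}), loop↦1}; C=[x :: AP]; D=[(∅, {x↦clo(λx. (x x), {loop↦1}), loop↦1}, ∅) :: (∅, {loop↦1}, ∅) :: (∅, ∅, ∅)]⟩
[15] ⟨S=[clo(λx. (x x), {loop↦1}) :: clo(λx. (x x), {loop↦1})]; E={x↦clo(λx. (x x), {loop↦1}), loop↦1}; C=[AP]; D=[(∅, {x↦clo(λx. (x x), {loop↦1}), loop↦1}, ∅) :: (∅, {loop↦1}, ∅) :: (∅, ∅, ∅)]⟩
[16] ⟨S=∅; E={x↦clo(λx. (x x), {loop↦1}), loop↦1}; C=[(x x)]; D=[(∅, {x↦clo(λx. (x x), {loop↦1}), loop↦1}, ∅) :: (∅, {x↦clo(λx. (x x), {loop↦1}), loop↦1}, ∅) :: (∅, {loop↦1}, ∅) :: (∅, ∅, ∅)]⟩
[17] ⟨S=∅; E={x↦clo(λx. (x x), {loop↦1}), loop↦1}; C=[x :: x :: AP]; D=[(∅, {x↦clo(λx. (x x), {loop↦1}), loop↦1}, ∅) :: (∅, {x↦clo(λx. (x x), {loop↦1}), loop↦1}, ∅) :: (∅, {loop↦1}, ∅) :: (∅, ∅, ∅)]⟩
[18] ⟨S=[clo(λx. (x x), {loop↦1})]; E={x↦clo(λx. (x x), {loop↦1}), loop↦1}; C=[x :: AP]; D=[(∅, {x↦clo(λx. (x x), {loop↦1}), loop↦1}, ∅) :: (∅, {x↦clo(λx. (x x), {loop↦1}), loop↦1}, ∅) :: (∅, {loop↦1}, ∅) :: (∅, ∅, ∅)]⟩
→ 18 transitions taken and the configuration is still not final: no result within 18 steps

Answer: DIVERGES (no final state within 18 steps)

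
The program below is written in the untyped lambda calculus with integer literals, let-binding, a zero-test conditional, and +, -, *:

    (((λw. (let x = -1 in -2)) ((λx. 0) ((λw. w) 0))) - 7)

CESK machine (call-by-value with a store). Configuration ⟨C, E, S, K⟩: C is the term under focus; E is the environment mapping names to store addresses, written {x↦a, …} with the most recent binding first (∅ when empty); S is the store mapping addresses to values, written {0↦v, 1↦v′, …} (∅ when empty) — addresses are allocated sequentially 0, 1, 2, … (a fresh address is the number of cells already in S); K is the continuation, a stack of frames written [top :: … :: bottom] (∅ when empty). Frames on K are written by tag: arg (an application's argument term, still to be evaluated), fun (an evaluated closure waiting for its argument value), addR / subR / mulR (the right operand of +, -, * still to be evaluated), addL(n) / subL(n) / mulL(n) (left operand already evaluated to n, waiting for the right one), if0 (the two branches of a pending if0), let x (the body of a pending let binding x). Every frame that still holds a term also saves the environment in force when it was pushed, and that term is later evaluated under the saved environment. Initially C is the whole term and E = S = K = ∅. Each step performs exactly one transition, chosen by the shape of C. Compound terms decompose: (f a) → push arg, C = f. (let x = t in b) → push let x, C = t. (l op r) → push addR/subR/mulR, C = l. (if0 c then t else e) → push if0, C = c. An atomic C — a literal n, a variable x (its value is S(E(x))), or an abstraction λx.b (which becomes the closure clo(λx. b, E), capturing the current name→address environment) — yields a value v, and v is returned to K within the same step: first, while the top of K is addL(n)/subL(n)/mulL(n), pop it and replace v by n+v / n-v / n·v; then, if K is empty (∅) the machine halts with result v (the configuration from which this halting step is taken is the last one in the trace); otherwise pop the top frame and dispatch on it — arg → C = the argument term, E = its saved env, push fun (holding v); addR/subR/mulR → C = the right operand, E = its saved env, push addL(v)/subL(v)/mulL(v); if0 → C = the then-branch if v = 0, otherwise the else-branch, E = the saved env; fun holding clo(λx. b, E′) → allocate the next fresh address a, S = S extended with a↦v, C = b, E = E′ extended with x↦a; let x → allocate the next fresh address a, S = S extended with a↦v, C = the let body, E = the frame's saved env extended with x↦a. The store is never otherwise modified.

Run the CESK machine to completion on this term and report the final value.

0. [C=(((λw. (let x = -1 in -2)) ((λx. 0) ((λw. w) 0))) - 7) | E=∅ | S=∅ | K=∅]
1. [C=((λw. (let x = -1 in -2)) ((λx. 0) ((λw. w) 0))) | E=∅ | S=∅ | K=[subR]]
2. [C=(λw. (let x = -1 in -2)) | E=∅ | S=∅ | K=[arg :: subR]]
3. [C=((λx. 0) ((λw. w) 0)) | E=∅ | S=∅ | K=[fun :: subR]]
4. [C=(λx. 0) | E=∅ | S=∅ | K=[arg :: fun :: subR]]
5. [C=((λw. w) 0) | E=∅ | S=∅ | K=[fun :: fun :: subR]]
6. [C=(λw. w) | E=∅ | S=∅ | K=[arg :: fun :: fun :: subR]]
7. [C=0 | E=∅ | S=∅ | K=[fun :: fun :: fun :: subR]]
8. [C=w | E={w↦0} | S={0↦0} | K=[fun :: fun :: subR]]
9. [C=0 | E={x↦1} | S={0↦0, 1↦0} | K=[fun :: subR]]
10. [C=(let x = -1 in -2) | E={w↦2} | S={0↦0, 1↦0, 2↦0} | K=[subR]]
11. [C=-1 | E={w↦2} | S={0↦0, 1↦0, 2↦0} | K=[let x :: subR]]
12. [C=-2 | E={x↦3, w↦2} | S={0↦0, 1↦0, 2↦0, 3↦-1} | K=[subR]]
13. [C=7 | E=∅ | S={0↦0, 1↦0, 2↦0, 3↦-1} | K=[subL(-2)]]
→ final value -9

Answer: -9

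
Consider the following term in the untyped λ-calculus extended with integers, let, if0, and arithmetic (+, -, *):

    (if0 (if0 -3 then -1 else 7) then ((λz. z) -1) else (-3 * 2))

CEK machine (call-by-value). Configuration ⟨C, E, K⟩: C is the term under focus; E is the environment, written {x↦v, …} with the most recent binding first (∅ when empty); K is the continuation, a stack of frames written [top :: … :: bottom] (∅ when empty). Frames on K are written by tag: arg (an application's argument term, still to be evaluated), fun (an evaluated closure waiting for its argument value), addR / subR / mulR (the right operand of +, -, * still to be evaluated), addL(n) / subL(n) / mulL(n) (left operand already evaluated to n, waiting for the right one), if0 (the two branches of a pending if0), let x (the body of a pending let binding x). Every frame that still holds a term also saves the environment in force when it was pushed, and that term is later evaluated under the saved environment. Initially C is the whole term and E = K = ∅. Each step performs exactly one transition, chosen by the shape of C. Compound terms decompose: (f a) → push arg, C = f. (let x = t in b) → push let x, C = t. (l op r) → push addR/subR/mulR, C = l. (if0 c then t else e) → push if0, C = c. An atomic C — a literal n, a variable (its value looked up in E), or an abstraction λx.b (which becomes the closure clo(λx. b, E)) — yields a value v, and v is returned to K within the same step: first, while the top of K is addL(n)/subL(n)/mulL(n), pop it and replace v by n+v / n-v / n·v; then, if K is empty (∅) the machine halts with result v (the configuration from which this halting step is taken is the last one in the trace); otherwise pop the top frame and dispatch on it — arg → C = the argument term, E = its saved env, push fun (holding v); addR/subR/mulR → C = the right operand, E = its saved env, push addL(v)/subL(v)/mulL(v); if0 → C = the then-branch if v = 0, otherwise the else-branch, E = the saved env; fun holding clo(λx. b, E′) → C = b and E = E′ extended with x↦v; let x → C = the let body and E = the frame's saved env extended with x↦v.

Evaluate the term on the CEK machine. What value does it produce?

Answer: -6

Derivation:
[0] [C=(if0 (if0 -3 then -1 else 7) then ((λz. z) -1) else (-3 * 2)) | E=∅ | K=∅]
[1] [C=(if0 -3 then -1 else 7) | E=∅ | K=[if0]]
[2] [C=-3 | E=∅ | K=[if0 :: if0]]
[3] [C=7 | E=∅ | K=[if0]]
[4] [C=(-3 * 2) | E=∅ | K=∅]
[5] [C=-3 | E=∅ | K=[mulR]]
[6] [C=2 | E=∅ | K=[mulL(-3)]]
→ final value -6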